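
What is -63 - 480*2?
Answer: -1023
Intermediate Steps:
-63 - 480*2 = -63 - 32*30 = -63 - 960 = -1023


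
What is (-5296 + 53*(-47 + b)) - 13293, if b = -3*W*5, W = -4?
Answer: -17900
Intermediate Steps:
b = 60 (b = -3*(-4)*5 = 12*5 = 60)
(-5296 + 53*(-47 + b)) - 13293 = (-5296 + 53*(-47 + 60)) - 13293 = (-5296 + 53*13) - 13293 = (-5296 + 689) - 13293 = -4607 - 13293 = -17900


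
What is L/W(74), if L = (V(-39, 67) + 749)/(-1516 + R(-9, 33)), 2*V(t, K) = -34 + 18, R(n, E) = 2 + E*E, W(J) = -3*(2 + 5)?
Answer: 247/2975 ≈ 0.083025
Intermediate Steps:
W(J) = -21 (W(J) = -3*7 = -21)
R(n, E) = 2 + E²
V(t, K) = -8 (V(t, K) = (-34 + 18)/2 = (½)*(-16) = -8)
L = -741/425 (L = (-8 + 749)/(-1516 + (2 + 33²)) = 741/(-1516 + (2 + 1089)) = 741/(-1516 + 1091) = 741/(-425) = 741*(-1/425) = -741/425 ≈ -1.7435)
L/W(74) = -741/425/(-21) = -741/425*(-1/21) = 247/2975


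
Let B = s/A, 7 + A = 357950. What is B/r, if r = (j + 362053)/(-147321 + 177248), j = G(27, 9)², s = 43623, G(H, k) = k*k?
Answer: 1305505521/131942801002 ≈ 0.0098945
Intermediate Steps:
A = 357943 (A = -7 + 357950 = 357943)
G(H, k) = k²
j = 6561 (j = (9²)² = 81² = 6561)
r = 368614/29927 (r = (6561 + 362053)/(-147321 + 177248) = 368614/29927 ≈ 12.317)
B = 43623/357943 ≈ 0.12187
B/r = 43623/(357943*(368614/29927)) = (43623/357943)*(29927/368614) = 1305505521/131942801002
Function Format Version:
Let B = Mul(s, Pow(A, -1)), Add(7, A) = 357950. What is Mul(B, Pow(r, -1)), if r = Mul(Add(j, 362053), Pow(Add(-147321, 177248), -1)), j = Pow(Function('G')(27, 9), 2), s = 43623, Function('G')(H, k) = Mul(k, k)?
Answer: Rational(1305505521, 131942801002) ≈ 0.0098945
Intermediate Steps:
A = 357943 (A = Add(-7, 357950) = 357943)
Function('G')(H, k) = Pow(k, 2)
j = 6561 (j = Pow(Pow(9, 2), 2) = Pow(81, 2) = 6561)
r = Rational(368614, 29927) (r = Mul(Add(6561, 362053), Pow(Add(-147321, 177248), -1)) = Mul(368614, Pow(29927, -1)) = Mul(368614, Rational(1, 29927)) = Rational(368614, 29927) ≈ 12.317)
B = Rational(43623, 357943) (B = Mul(43623, Pow(357943, -1)) = Mul(43623, Rational(1, 357943)) = Rational(43623, 357943) ≈ 0.12187)
Mul(B, Pow(r, -1)) = Mul(Rational(43623, 357943), Pow(Rational(368614, 29927), -1)) = Mul(Rational(43623, 357943), Rational(29927, 368614)) = Rational(1305505521, 131942801002)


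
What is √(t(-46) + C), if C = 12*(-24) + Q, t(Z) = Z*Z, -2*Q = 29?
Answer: 3*√806/2 ≈ 42.585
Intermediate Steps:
Q = -29/2 (Q = -½*29 = -29/2 ≈ -14.500)
t(Z) = Z²
C = -605/2 (C = 12*(-24) - 29/2 = -288 - 29/2 = -605/2 ≈ -302.50)
√(t(-46) + C) = √((-46)² - 605/2) = √(2116 - 605/2) = √(3627/2) = 3*√806/2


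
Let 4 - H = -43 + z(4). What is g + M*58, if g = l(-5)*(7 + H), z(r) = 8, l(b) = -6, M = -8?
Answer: -740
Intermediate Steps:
H = 39 (H = 4 - (-43 + 8) = 4 - 1*(-35) = 4 + 35 = 39)
g = -276 (g = -6*(7 + 39) = -6*46 = -276)
g + M*58 = -276 - 8*58 = -276 - 464 = -740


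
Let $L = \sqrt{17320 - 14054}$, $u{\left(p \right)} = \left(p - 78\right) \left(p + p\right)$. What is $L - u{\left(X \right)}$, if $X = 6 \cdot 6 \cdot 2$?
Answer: $864 + \sqrt{3266} \approx 921.15$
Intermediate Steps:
$X = 72$ ($X = 36 \cdot 2 = 72$)
$u{\left(p \right)} = 2 p \left(-78 + p\right)$ ($u{\left(p \right)} = \left(-78 + p\right) 2 p = 2 p \left(-78 + p\right)$)
$L = \sqrt{3266} \approx 57.149$
$L - u{\left(X \right)} = \sqrt{3266} - 2 \cdot 72 \left(-78 + 72\right) = \sqrt{3266} - 2 \cdot 72 \left(-6\right) = \sqrt{3266} - -864 = \sqrt{3266} + 864 = 864 + \sqrt{3266}$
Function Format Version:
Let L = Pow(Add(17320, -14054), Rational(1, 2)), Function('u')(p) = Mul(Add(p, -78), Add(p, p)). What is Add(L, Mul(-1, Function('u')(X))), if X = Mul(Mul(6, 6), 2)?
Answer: Add(864, Pow(3266, Rational(1, 2))) ≈ 921.15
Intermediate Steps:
X = 72 (X = Mul(36, 2) = 72)
Function('u')(p) = Mul(2, p, Add(-78, p)) (Function('u')(p) = Mul(Add(-78, p), Mul(2, p)) = Mul(2, p, Add(-78, p)))
L = Pow(3266, Rational(1, 2)) ≈ 57.149
Add(L, Mul(-1, Function('u')(X))) = Add(Pow(3266, Rational(1, 2)), Mul(-1, Mul(2, 72, Add(-78, 72)))) = Add(Pow(3266, Rational(1, 2)), Mul(-1, Mul(2, 72, -6))) = Add(Pow(3266, Rational(1, 2)), Mul(-1, -864)) = Add(Pow(3266, Rational(1, 2)), 864) = Add(864, Pow(3266, Rational(1, 2)))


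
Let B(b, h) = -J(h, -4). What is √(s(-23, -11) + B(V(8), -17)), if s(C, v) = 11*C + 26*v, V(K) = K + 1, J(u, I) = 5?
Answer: 4*I*√34 ≈ 23.324*I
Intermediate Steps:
V(K) = 1 + K
B(b, h) = -5 (B(b, h) = -1*5 = -5)
√(s(-23, -11) + B(V(8), -17)) = √((11*(-23) + 26*(-11)) - 5) = √((-253 - 286) - 5) = √(-539 - 5) = √(-544) = 4*I*√34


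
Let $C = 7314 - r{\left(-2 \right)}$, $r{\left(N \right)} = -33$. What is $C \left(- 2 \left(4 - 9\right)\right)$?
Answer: $73470$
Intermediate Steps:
$C = 7347$ ($C = 7314 - -33 = 7314 + 33 = 7347$)
$C \left(- 2 \left(4 - 9\right)\right) = 7347 \left(- 2 \left(4 - 9\right)\right) = 7347 \left(\left(-2\right) \left(-5\right)\right) = 7347 \cdot 10 = 73470$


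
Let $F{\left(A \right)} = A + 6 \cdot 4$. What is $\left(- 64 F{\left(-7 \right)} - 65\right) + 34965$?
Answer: $33812$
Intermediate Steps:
$F{\left(A \right)} = 24 + A$ ($F{\left(A \right)} = A + 24 = 24 + A$)
$\left(- 64 F{\left(-7 \right)} - 65\right) + 34965 = \left(- 64 \left(24 - 7\right) - 65\right) + 34965 = \left(\left(-64\right) 17 - 65\right) + 34965 = \left(-1088 - 65\right) + 34965 = -1153 + 34965 = 33812$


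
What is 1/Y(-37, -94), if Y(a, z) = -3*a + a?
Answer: 1/74 ≈ 0.013514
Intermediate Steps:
Y(a, z) = -2*a
1/Y(-37, -94) = 1/(-2*(-37)) = 1/74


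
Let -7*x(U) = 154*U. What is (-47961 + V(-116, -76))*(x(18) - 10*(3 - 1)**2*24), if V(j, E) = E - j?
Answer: 64980876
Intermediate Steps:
x(U) = -22*U
(-47961 + V(-116, -76))*(x(18) - 10*(3 - 1)**2*24) = (-47961 + (-76 - 1*(-116)))*(-22*18 - 10*(3 - 1)**2*24) = (-47961 + (-76 + 116))*(-396 - 10*2**2*24) = (-47961 + 40)*(-396 - 10*4*24) = -47921*(-396 - 40*24) = -47921*(-396 - 960) = -47921*(-1356) = 64980876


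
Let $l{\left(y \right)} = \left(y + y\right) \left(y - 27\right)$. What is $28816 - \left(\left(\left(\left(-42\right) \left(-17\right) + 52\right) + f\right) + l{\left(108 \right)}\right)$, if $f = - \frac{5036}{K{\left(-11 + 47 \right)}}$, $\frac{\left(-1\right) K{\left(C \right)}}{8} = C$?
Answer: $\frac{758629}{72} \approx 10537.0$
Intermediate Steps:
$K{\left(C \right)} = - 8 C$
$l{\left(y \right)} = 2 y \left(-27 + y\right)$
$f = \frac{1259}{72}$ ($f = - \frac{5036}{\left(-8\right) \left(-11 + 47\right)} = - \frac{5036}{\left(-8\right) 36} = - \frac{5036}{-288} = \left(-5036\right) \left(- \frac{1}{288}\right) = \frac{1259}{72} \approx 17.486$)
$28816 - \left(\left(\left(\left(-42\right) \left(-17\right) + 52\right) + f\right) + l{\left(108 \right)}\right) = 28816 - \left(\left(\left(\left(-42\right) \left(-17\right) + 52\right) + \frac{1259}{72}\right) + 2 \cdot 108 \left(-27 + 108\right)\right) = 28816 - \left(\left(\left(714 + 52\right) + \frac{1259}{72}\right) + 2 \cdot 108 \cdot 81\right) = 28816 - \left(\left(766 + \frac{1259}{72}\right) + 17496\right) = 28816 - \left(\frac{56411}{72} + 17496\right) = 28816 - \frac{1316123}{72} = \frac{758629}{72}$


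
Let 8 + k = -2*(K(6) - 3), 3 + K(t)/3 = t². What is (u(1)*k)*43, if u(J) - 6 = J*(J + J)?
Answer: -68800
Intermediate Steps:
K(t) = -9 + 3*t²
u(J) = 6 + 2*J² (u(J) = 6 + J*(J + J) = 6 + J*(2*J) = 6 + 2*J²)
k = -200 (k = -8 - 2*((-9 + 3*6²) - 3) = -8 - 2*((-9 + 3*36) - 3) = -8 - 2*((-9 + 108) - 3) = -8 - 2*(99 - 3) = -8 - 2*96 = -8 - 192 = -200)
(u(1)*k)*43 = ((6 + 2*1²)*(-200))*43 = ((6 + 2*1)*(-200))*43 = ((6 + 2)*(-200))*43 = (8*(-200))*43 = -1600*43 = -68800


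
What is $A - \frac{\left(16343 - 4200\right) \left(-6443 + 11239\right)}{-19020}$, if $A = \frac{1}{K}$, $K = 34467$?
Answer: $\frac{55757867686}{18210065} \approx 3061.9$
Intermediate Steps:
$A = \frac{1}{34467} \approx 2.9013 \cdot 10^{-5}$
$A - \frac{\left(16343 - 4200\right) \left(-6443 + 11239\right)}{-19020} = \frac{1}{34467} - \frac{\left(16343 - 4200\right) \left(-6443 + 11239\right)}{-19020} = \frac{1}{34467} - 12143 \cdot 4796 \left(- \frac{1}{19020}\right) = \frac{1}{34467} - 58237828 \left(- \frac{1}{19020}\right) = \frac{1}{34467} - - \frac{14559457}{4755} = \frac{1}{34467} + \frac{14559457}{4755} = \frac{55757867686}{18210065}$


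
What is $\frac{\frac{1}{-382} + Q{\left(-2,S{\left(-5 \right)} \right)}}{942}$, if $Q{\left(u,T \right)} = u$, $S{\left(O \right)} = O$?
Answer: $- \frac{255}{119948} \approx -0.0021259$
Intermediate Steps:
$\frac{\frac{1}{-382} + Q{\left(-2,S{\left(-5 \right)} \right)}}{942} = \frac{\frac{1}{-382} - 2}{942} = \left(- \frac{1}{382} - 2\right) \frac{1}{942} = \left(- \frac{765}{382}\right) \frac{1}{942} = - \frac{255}{119948}$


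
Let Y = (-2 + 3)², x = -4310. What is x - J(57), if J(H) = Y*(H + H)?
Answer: -4424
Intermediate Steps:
Y = 1 (Y = 1² = 1)
J(H) = 2*H (J(H) = 1*(H + H) = 1*(2*H) = 2*H)
x - J(57) = -4310 - 2*57 = -4310 - 1*114 = -4310 - 114 = -4424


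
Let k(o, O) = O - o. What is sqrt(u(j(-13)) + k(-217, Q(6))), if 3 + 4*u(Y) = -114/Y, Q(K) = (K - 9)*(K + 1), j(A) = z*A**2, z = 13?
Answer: sqrt(22304659)/338 ≈ 13.973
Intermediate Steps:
j(A) = 13*A**2
Q(K) = (1 + K)*(-9 + K) (Q(K) = (-9 + K)*(1 + K) = (1 + K)*(-9 + K))
u(Y) = -3/4 - 57/(2*Y) (u(Y) = -3/4 + (-114/Y)/4 = -3/4 - 57/(2*Y))
sqrt(u(j(-13)) + k(-217, Q(6))) = sqrt(3*(-38 - 13*(-13)**2)/(4*((13*(-13)**2))) + ((-9 + 6**2 - 8*6) - 1*(-217))) = sqrt(3*(-38 - 13*169)/(4*((13*169))) + ((-9 + 36 - 48) + 217)) = sqrt((3/4)*(-38 - 1*2197)/2197 + (-21 + 217)) = sqrt((3/4)*(1/2197)*(-38 - 2197) + 196) = sqrt((3/4)*(1/2197)*(-2235) + 196) = sqrt(-6705/8788 + 196) = sqrt(1715743/8788) = sqrt(22304659)/338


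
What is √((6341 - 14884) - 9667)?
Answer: I*√18210 ≈ 134.94*I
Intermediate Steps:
√((6341 - 14884) - 9667) = √(-8543 - 9667) = √(-18210) = I*√18210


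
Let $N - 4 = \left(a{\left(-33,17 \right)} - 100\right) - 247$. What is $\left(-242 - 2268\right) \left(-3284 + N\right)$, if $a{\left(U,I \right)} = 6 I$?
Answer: $8847750$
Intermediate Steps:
$N = -241$ ($N = 4 + \left(\left(6 \cdot 17 - 100\right) - 247\right) = 4 + \left(\left(102 - 100\right) - 247\right) = 4 + \left(2 - 247\right) = 4 - 245 = -241$)
$\left(-242 - 2268\right) \left(-3284 + N\right) = \left(-242 - 2268\right) \left(-3284 - 241\right) = \left(-2510\right) \left(-3525\right) = 8847750$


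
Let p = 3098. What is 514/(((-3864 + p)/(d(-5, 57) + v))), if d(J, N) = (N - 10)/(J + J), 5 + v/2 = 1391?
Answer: -7111961/3830 ≈ -1856.9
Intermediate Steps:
v = 2772 (v = -10 + 2*1391 = -10 + 2782 = 2772)
d(J, N) = (-10 + N)/(2*J) (d(J, N) = (-10 + N)/((2*J)) = (-10 + N)*(1/(2*J)) = (-10 + N)/(2*J))
514/(((-3864 + p)/(d(-5, 57) + v))) = 514/(((-3864 + 3098)/((½)*(-10 + 57)/(-5) + 2772))) = 514/((-766/((½)*(-⅕)*47 + 2772))) = 514/((-766/(-47/10 + 2772))) = 514/((-766/27673/10)) = 514/((-766*10/27673)) = 514/(-7660/27673) = 514*(-27673/7660) = -7111961/3830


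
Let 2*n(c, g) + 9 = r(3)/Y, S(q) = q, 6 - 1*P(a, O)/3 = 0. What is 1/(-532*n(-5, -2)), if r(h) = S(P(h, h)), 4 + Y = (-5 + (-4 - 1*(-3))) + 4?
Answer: 1/3192 ≈ 0.00031328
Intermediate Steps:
P(a, O) = 18 (P(a, O) = 18 - 3*0 = 18 + 0 = 18)
Y = -6 (Y = -4 + ((-5 + (-4 - 1*(-3))) + 4) = -4 + ((-5 + (-4 + 3)) + 4) = -4 + ((-5 - 1) + 4) = -4 + (-6 + 4) = -4 - 2 = -6)
r(h) = 18
n(c, g) = -6 (n(c, g) = -9/2 + (18/(-6))/2 = -9/2 + (18*(-⅙))/2 = -9/2 + (½)*(-3) = -9/2 - 3/2 = -6)
1/(-532*n(-5, -2)) = 1/(-532*(-6)) = 1/3192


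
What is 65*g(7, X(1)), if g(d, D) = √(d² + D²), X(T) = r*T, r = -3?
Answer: 65*√58 ≈ 495.03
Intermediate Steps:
X(T) = -3*T
g(d, D) = √(D² + d²)
65*g(7, X(1)) = 65*√((-3*1)² + 7²) = 65*√((-3)² + 49) = 65*√(9 + 49) = 65*√58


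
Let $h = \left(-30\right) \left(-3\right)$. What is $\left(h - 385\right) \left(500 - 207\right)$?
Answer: $-86435$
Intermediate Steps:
$h = 90$
$\left(h - 385\right) \left(500 - 207\right) = \left(90 - 385\right) \left(500 - 207\right) = \left(-295\right) 293 = -86435$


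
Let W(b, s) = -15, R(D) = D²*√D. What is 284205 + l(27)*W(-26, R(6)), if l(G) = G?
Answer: 283800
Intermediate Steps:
R(D) = D^(5/2)
284205 + l(27)*W(-26, R(6)) = 284205 + 27*(-15) = 284205 - 405 = 283800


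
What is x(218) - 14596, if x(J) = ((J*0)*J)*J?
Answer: -14596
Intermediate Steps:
x(J) = 0 (x(J) = (0*J)*J = 0*J = 0)
x(218) - 14596 = 0 - 14596 = -14596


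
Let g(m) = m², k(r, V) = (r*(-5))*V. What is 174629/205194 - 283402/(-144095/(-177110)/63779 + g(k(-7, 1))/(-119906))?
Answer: 8153651767096510820219/293563324705662 ≈ 2.7775e+7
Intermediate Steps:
k(r, V) = -5*V*r (k(r, V) = (-5*r)*V = -5*V*r)
174629/205194 - 283402/(-144095/(-177110)/63779 + g(k(-7, 1))/(-119906)) = 174629/205194 - 283402/(-144095/(-177110)/63779 + (-5*1*(-7))²/(-119906)) = 174629*(1/205194) - 283402/(-144095*(-1/177110)*(1/63779) + 35²*(-1/119906)) = 174629/205194 - 283402/((28819/35422)*(1/63779) + 1225*(-1/119906)) = 174629/205194 - 283402/(1253/98225206 - 1225/119906) = 174629/205194 - 283402/(-30043908783/2944447887659) = 174629/205194 - 283402*(-2944447887659/30043908783) = 174629/205194 + 119208917179762274/4291986969 = 8153651767096510820219/293563324705662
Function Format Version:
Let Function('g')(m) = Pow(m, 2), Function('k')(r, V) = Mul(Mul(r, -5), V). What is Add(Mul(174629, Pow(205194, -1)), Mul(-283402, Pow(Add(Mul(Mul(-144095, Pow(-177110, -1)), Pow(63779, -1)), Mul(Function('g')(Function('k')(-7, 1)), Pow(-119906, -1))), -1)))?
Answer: Rational(8153651767096510820219, 293563324705662) ≈ 2.7775e+7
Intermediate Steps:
Function('k')(r, V) = Mul(-5, V, r) (Function('k')(r, V) = Mul(Mul(-5, r), V) = Mul(-5, V, r))
Add(Mul(174629, Pow(205194, -1)), Mul(-283402, Pow(Add(Mul(Mul(-144095, Pow(-177110, -1)), Pow(63779, -1)), Mul(Function('g')(Function('k')(-7, 1)), Pow(-119906, -1))), -1))) = Add(Mul(174629, Pow(205194, -1)), Mul(-283402, Pow(Add(Mul(Mul(-144095, Pow(-177110, -1)), Pow(63779, -1)), Mul(Pow(Mul(-5, 1, -7), 2), Pow(-119906, -1))), -1))) = Add(Mul(174629, Rational(1, 205194)), Mul(-283402, Pow(Add(Mul(Mul(-144095, Rational(-1, 177110)), Rational(1, 63779)), Mul(Pow(35, 2), Rational(-1, 119906))), -1))) = Add(Rational(174629, 205194), Mul(-283402, Pow(Add(Mul(Rational(28819, 35422), Rational(1, 63779)), Mul(1225, Rational(-1, 119906))), -1))) = Add(Rational(174629, 205194), Mul(-283402, Pow(Add(Rational(1253, 98225206), Rational(-1225, 119906)), -1))) = Add(Rational(174629, 205194), Mul(-283402, Pow(Rational(-30043908783, 2944447887659), -1))) = Add(Rational(174629, 205194), Mul(-283402, Rational(-2944447887659, 30043908783))) = Add(Rational(174629, 205194), Rational(119208917179762274, 4291986969)) = Rational(8153651767096510820219, 293563324705662)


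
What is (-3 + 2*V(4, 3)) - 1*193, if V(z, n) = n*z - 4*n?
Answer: -196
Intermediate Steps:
V(z, n) = -4*n + n*z
(-3 + 2*V(4, 3)) - 1*193 = (-3 + 2*(3*(-4 + 4))) - 1*193 = (-3 + 2*(3*0)) - 193 = (-3 + 2*0) - 193 = (-3 + 0) - 193 = -3 - 193 = -196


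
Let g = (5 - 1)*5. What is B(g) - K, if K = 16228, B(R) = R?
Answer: -16208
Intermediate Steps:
g = 20 (g = 4*5 = 20)
B(g) - K = 20 - 1*16228 = 20 - 16228 = -16208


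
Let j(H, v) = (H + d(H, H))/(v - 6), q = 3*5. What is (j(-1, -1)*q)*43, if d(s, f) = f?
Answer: 1290/7 ≈ 184.29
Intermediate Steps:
q = 15
j(H, v) = 2*H/(-6 + v) (j(H, v) = (H + H)/(v - 6) = (2*H)/(-6 + v) = 2*H/(-6 + v))
(j(-1, -1)*q)*43 = ((2*(-1)/(-6 - 1))*15)*43 = ((2*(-1)/(-7))*15)*43 = ((2*(-1)*(-⅐))*15)*43 = ((2/7)*15)*43 = (30/7)*43 = 1290/7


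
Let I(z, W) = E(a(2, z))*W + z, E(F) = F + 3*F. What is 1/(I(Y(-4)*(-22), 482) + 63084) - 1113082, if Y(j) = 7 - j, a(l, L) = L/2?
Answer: -189720374573/170446 ≈ -1.1131e+6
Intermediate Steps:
a(l, L) = L/2 (a(l, L) = L*(½) = L/2)
E(F) = 4*F
I(z, W) = z + 2*W*z (I(z, W) = (4*(z/2))*W + z = (2*z)*W + z = 2*W*z + z = z + 2*W*z)
1/(I(Y(-4)*(-22), 482) + 63084) - 1113082 = 1/(((7 - 1*(-4))*(-22))*(1 + 2*482) + 63084) - 1113082 = 1/(((7 + 4)*(-22))*(1 + 964) + 63084) - 1113082 = 1/((11*(-22))*965 + 63084) - 1113082 = 1/(-242*965 + 63084) - 1113082 = 1/(-233530 + 63084) - 1113082 = 1/(-170446) - 1113082 = -1/170446 - 1113082 = -189720374573/170446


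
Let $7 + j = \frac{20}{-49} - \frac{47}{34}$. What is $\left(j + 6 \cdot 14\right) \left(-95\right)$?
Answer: $- \frac{11903405}{1666} \approx -7144.9$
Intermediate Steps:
$j = - \frac{14645}{1666}$ ($j = -7 + \left(\frac{20}{-49} - \frac{47}{34}\right) = -7 + \left(20 \left(- \frac{1}{49}\right) - \frac{47}{34}\right) = -7 - \frac{2983}{1666} = - \frac{14645}{1666} \approx -8.7905$)
$\left(j + 6 \cdot 14\right) \left(-95\right) = \left(- \frac{14645}{1666} + 6 \cdot 14\right) \left(-95\right) = \left(- \frac{14645}{1666} + 84\right) \left(-95\right) = \frac{125299}{1666} \left(-95\right) = - \frac{11903405}{1666}$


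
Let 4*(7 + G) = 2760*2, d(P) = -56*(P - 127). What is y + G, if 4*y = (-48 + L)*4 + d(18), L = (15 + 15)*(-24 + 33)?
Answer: 3121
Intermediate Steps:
L = 270 (L = 30*9 = 270)
d(P) = 7112 - 56*P (d(P) = -56*(-127 + P) = 7112 - 56*P)
G = 1373 (G = -7 + (2760*2)/4 = -7 + (¼)*5520 = -7 + 1380 = 1373)
y = 1748 (y = ((-48 + 270)*4 + (7112 - 56*18))/4 = (222*4 + (7112 - 1008))/4 = (888 + 6104)/4 = (¼)*6992 = 1748)
y + G = 1748 + 1373 = 3121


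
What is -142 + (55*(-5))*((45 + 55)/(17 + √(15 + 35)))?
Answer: -501438/239 + 137500*√2/239 ≈ -1284.5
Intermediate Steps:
-142 + (55*(-5))*((45 + 55)/(17 + √(15 + 35))) = -142 - 27500/(17 + √50) = -142 - 27500/(17 + 5*√2)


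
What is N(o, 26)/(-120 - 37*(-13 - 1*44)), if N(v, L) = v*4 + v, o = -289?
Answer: -85/117 ≈ -0.72650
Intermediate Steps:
N(v, L) = 5*v (N(v, L) = 4*v + v = 5*v)
N(o, 26)/(-120 - 37*(-13 - 1*44)) = (5*(-289))/(-120 - 37*(-13 - 1*44)) = -1445/(-120 - 37*(-13 - 44)) = -1445/(-120 - 37*(-57)) = -1445/(-120 + 2109) = -1445/1989 = -1445*1/1989 = -85/117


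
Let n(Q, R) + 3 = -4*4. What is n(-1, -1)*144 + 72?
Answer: -2664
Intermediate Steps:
n(Q, R) = -19 (n(Q, R) = -3 - 4*4 = -3 - 16 = -19)
n(-1, -1)*144 + 72 = -19*144 + 72 = -2736 + 72 = -2664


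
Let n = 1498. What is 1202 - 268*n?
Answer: -400262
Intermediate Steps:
1202 - 268*n = 1202 - 268*1498 = 1202 - 401464 = -400262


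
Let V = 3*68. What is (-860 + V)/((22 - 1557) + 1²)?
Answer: 328/767 ≈ 0.42764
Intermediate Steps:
V = 204
(-860 + V)/((22 - 1557) + 1²) = (-860 + 204)/((22 - 1557) + 1²) = -656/(-1535 + 1) = -656/(-1534) = -656*(-1/1534) = 328/767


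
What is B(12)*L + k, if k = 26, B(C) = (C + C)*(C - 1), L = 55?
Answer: 14546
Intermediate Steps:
B(C) = 2*C*(-1 + C) (B(C) = (2*C)*(-1 + C) = 2*C*(-1 + C))
B(12)*L + k = (2*12*(-1 + 12))*55 + 26 = (2*12*11)*55 + 26 = 264*55 + 26 = 14520 + 26 = 14546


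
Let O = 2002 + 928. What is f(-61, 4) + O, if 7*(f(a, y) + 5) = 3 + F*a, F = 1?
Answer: 20417/7 ≈ 2916.7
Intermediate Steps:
O = 2930
f(a, y) = -32/7 + a/7 (f(a, y) = -5 + (3 + 1*a)/7 = -5 + (3 + a)/7 = -5 + (3/7 + a/7) = -32/7 + a/7)
f(-61, 4) + O = (-32/7 + (1/7)*(-61)) + 2930 = (-32/7 - 61/7) + 2930 = -93/7 + 2930 = 20417/7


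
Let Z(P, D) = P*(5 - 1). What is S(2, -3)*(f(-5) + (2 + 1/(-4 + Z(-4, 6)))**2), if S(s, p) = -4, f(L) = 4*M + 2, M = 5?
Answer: -10321/100 ≈ -103.21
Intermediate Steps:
f(L) = 22 (f(L) = 4*5 + 2 = 20 + 2 = 22)
Z(P, D) = 4*P (Z(P, D) = P*4 = 4*P)
S(2, -3)*(f(-5) + (2 + 1/(-4 + Z(-4, 6)))**2) = -4*(22 + (2 + 1/(-4 + 4*(-4)))**2) = -4*(22 + (2 + 1/(-4 - 16))**2) = -4*(22 + (2 + 1/(-20))**2) = -4*(22 + (2 - 1/20)**2) = -4*(22 + (39/20)**2) = -4*(22 + 1521/400) = -4*10321/400 = -10321/100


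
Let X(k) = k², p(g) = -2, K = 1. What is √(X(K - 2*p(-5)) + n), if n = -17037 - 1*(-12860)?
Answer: 2*I*√1038 ≈ 64.436*I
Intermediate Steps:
n = -4177 (n = -17037 + 12860 = -4177)
√(X(K - 2*p(-5)) + n) = √((1 - 2*(-2))² - 4177) = √((1 + 4)² - 4177) = √(5² - 4177) = √(25 - 4177) = √(-4152) = 2*I*√1038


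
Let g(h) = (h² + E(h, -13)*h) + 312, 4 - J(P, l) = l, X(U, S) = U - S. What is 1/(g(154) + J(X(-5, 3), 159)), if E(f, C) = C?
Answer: 1/21871 ≈ 4.5723e-5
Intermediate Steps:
J(P, l) = 4 - l
g(h) = 312 + h² - 13*h (g(h) = (h² - 13*h) + 312 = 312 + h² - 13*h)
1/(g(154) + J(X(-5, 3), 159)) = 1/((312 + 154² - 13*154) + (4 - 1*159)) = 1/((312 + 23716 - 2002) + (4 - 159)) = 1/(22026 - 155) = 1/21871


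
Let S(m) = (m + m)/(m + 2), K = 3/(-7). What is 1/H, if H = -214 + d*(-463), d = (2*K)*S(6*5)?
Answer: 28/14843 ≈ 0.0018864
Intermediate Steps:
K = -3/7 (K = 3*(-⅐) = -3/7 ≈ -0.42857)
S(m) = 2*m/(2 + m) (S(m) = (2*m)/(2 + m) = 2*m/(2 + m))
d = -45/28 (d = (2*(-3/7))*(2*(6*5)/(2 + 6*5)) = -12*30/(7*(2 + 30)) = -12*30/(7*32) = -6/7*15/8 = -45/28 ≈ -1.6071)
H = 14843/28 (H = -214 - 45/28*(-463) = -214 + 20835/28 = 14843/28 ≈ 530.11)
1/H = 1/(14843/28) = 28/14843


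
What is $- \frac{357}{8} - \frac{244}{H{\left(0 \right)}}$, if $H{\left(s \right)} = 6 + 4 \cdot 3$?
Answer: $- \frac{4189}{72} \approx -58.181$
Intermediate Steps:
$H{\left(s \right)} = 18$ ($H{\left(s \right)} = 6 + 12 = 18$)
$- \frac{357}{8} - \frac{244}{H{\left(0 \right)}} = - \frac{357}{8} - \frac{244}{18} = \left(-357\right) \frac{1}{8} - \frac{122}{9} = - \frac{357}{8} - \frac{122}{9} = - \frac{4189}{72}$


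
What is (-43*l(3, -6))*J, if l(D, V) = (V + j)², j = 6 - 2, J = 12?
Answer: -2064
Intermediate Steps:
j = 4
l(D, V) = (4 + V)² (l(D, V) = (V + 4)² = (4 + V)²)
(-43*l(3, -6))*J = -43*(4 - 6)²*12 = -43*(-2)²*12 = -43*4*12 = -172*12 = -2064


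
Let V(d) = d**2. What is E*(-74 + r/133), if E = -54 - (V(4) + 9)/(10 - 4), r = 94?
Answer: 1701026/399 ≈ 4263.2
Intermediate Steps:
E = -349/6 (E = -54 - (4**2 + 9)/(10 - 4) = -54 - (16 + 9)/6 = -54 - 25/6 = -349/6 ≈ -58.167)
E*(-74 + r/133) = -349*(-74 + 94/133)/6 = -349/6*(-9748/133) = 1701026/399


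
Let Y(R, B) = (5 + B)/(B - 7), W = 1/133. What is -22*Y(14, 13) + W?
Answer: -8777/133 ≈ -65.992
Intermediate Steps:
W = 1/133 ≈ 0.0075188
Y(R, B) = (5 + B)/(-7 + B)
-22*Y(14, 13) + W = -22*(5 + 13)/(-7 + 13) + 1/133 = -22*18/6 + 1/133 = -11*18/3 + 1/133 = -22*3 + 1/133 = -66 + 1/133 = -8777/133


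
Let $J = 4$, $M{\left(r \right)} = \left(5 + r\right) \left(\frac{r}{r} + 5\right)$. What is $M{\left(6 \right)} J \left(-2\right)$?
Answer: $-528$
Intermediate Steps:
$M{\left(r \right)} = 30 + 6 r$ ($M{\left(r \right)} = \left(5 + r\right) \left(1 + 5\right) = \left(5 + r\right) 6 = 30 + 6 r$)
$M{\left(6 \right)} J \left(-2\right) = \left(30 + 6 \cdot 6\right) 4 \left(-2\right) = \left(30 + 36\right) 4 \left(-2\right) = 66 \cdot 4 \left(-2\right) = 264 \left(-2\right) = -528$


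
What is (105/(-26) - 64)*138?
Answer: -122061/13 ≈ -9389.3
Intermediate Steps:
(105/(-26) - 64)*138 = (105*(-1/26) - 64)*138 = (-105/26 - 64)*138 = -1769/26*138 = -122061/13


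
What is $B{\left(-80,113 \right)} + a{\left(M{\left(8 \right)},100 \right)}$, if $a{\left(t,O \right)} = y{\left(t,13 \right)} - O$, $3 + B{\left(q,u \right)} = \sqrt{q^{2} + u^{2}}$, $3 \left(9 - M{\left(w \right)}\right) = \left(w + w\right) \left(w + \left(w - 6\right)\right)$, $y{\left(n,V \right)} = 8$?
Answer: $-95 + \sqrt{19169} \approx 43.452$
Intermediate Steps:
$M{\left(w \right)} = 9 - \frac{2 w \left(-6 + 2 w\right)}{3}$ ($M{\left(w \right)} = 9 - \frac{\left(w + w\right) \left(w + \left(w - 6\right)\right)}{3} = 9 - \frac{2 w \left(w + \left(w - 6\right)\right)}{3} = 9 - \frac{2 w \left(w + \left(-6 + w\right)\right)}{3} = 9 - \frac{2 w \left(-6 + 2 w\right)}{3}$)
$B{\left(q,u \right)} = -3 + \sqrt{q^{2} + u^{2}}$
$a{\left(t,O \right)} = 8 - O$
$B{\left(-80,113 \right)} + a{\left(M{\left(8 \right)},100 \right)} = \left(-3 + \sqrt{\left(-80\right)^{2} + 113^{2}}\right) + \left(8 - 100\right) = \left(-3 + \sqrt{6400 + 12769}\right) + \left(8 - 100\right) = \left(-3 + \sqrt{19169}\right) - 92 = -95 + \sqrt{19169}$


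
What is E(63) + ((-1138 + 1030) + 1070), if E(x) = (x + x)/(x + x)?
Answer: 963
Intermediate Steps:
E(x) = 1 (E(x) = (2*x)/((2*x)) = (2*x)*(1/(2*x)) = 1)
E(63) + ((-1138 + 1030) + 1070) = 1 + ((-1138 + 1030) + 1070) = 1 + (-108 + 1070) = 1 + 962 = 963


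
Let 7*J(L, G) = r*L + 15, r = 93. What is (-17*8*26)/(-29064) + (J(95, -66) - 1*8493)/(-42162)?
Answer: 14965841/51058182 ≈ 0.29311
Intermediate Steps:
J(L, G) = 15/7 + 93*L/7 (J(L, G) = (93*L + 15)/7 = (15 + 93*L)/7 = 15/7 + 93*L/7)
(-17*8*26)/(-29064) + (J(95, -66) - 1*8493)/(-42162) = (-17*8*26)/(-29064) + ((15/7 + (93/7)*95) - 1*8493)/(-42162) = -136*26*(-1/29064) + ((15/7 + 8835/7) - 8493)*(-1/42162) = -3536*(-1/29064) + (8850/7 - 8493)*(-1/42162) = 442/3633 - 50601/7*(-1/42162) = 442/3633 + 16867/98378 = 14965841/51058182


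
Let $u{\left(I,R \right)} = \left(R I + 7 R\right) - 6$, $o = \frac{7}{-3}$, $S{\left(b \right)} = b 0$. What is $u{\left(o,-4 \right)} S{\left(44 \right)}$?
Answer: $0$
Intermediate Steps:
$S{\left(b \right)} = 0$
$o = - \frac{7}{3}$ ($o = 7 \left(- \frac{1}{3}\right) = - \frac{7}{3} \approx -2.3333$)
$u{\left(I,R \right)} = -6 + 7 R + I R$ ($u{\left(I,R \right)} = \left(I R + 7 R\right) - 6 = \left(7 R + I R\right) - 6 = -6 + 7 R + I R$)
$u{\left(o,-4 \right)} S{\left(44 \right)} = \left(-6 + 7 \left(-4\right) - - \frac{28}{3}\right) 0 = \left(-6 - 28 + \frac{28}{3}\right) 0 = \left(- \frac{74}{3}\right) 0 = 0$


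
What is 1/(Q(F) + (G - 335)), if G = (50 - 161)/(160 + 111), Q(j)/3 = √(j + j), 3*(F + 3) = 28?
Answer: -648232/217202909 - 73441*√114/8253710542 ≈ -0.0030795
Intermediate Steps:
F = 19/3 (F = -3 + (⅓)*28 = -3 + 28/3 = 19/3 ≈ 6.3333)
Q(j) = 3*√2*√j (Q(j) = 3*√(j + j) = 3*√(2*j) = 3*(√2*√j) = 3*√2*√j)
G = -111/271 ≈ -0.40959
1/(Q(F) + (G - 335)) = 1/(3*√2*√(19/3) + (-111/271 - 335)) = 1/(3*√2*(√57/3) - 90896/271) = 1/(√114 - 90896/271) = 1/(-90896/271 + √114)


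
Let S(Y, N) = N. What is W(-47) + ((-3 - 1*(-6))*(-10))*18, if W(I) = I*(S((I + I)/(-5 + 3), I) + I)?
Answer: 3878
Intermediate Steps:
W(I) = 2*I² (W(I) = I*(I + I) = I*(2*I) = 2*I²)
W(-47) + ((-3 - 1*(-6))*(-10))*18 = 2*(-47)² + ((-3 - 1*(-6))*(-10))*18 = 2*2209 + ((-3 + 6)*(-10))*18 = 4418 + (3*(-10))*18 = 4418 - 30*18 = 4418 - 540 = 3878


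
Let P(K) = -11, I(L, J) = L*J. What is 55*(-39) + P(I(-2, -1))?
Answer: -2156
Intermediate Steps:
I(L, J) = J*L
55*(-39) + P(I(-2, -1)) = 55*(-39) - 11 = -2145 - 11 = -2156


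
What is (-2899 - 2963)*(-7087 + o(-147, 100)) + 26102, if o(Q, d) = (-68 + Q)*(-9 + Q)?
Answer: -155041384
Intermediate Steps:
(-2899 - 2963)*(-7087 + o(-147, 100)) + 26102 = (-2899 - 2963)*(-7087 + (612 + (-147)² - 77*(-147))) + 26102 = -5862*(-7087 + (612 + 21609 + 11319)) + 26102 = -5862*(-7087 + 33540) + 26102 = -5862*26453 + 26102 = -155067486 + 26102 = -155041384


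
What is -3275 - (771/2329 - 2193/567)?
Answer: -1440035995/440181 ≈ -3271.5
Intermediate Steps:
-3275 - (771/2329 - 2193/567) = -3275 - (771*(1/2329) - 2193*1/567) = -3275 - (771/2329 - 731/189) = -3275 - 1*(-1556780/440181) = -3275 + 1556780/440181 = -1440035995/440181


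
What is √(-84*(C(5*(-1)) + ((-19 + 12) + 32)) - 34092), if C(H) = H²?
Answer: 2*I*√9573 ≈ 195.68*I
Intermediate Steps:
√(-84*(C(5*(-1)) + ((-19 + 12) + 32)) - 34092) = √(-84*((5*(-1))² + ((-19 + 12) + 32)) - 34092) = √(-84*((-5)² + (-7 + 32)) - 34092) = √(-84*(25 + 25) - 34092) = √(-84*50 - 34092) = √(-4200 - 34092) = √(-38292) = 2*I*√9573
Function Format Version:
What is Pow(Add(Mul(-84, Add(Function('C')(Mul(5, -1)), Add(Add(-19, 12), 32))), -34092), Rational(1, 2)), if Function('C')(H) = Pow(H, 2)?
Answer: Mul(2, I, Pow(9573, Rational(1, 2))) ≈ Mul(195.68, I)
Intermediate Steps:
Pow(Add(Mul(-84, Add(Function('C')(Mul(5, -1)), Add(Add(-19, 12), 32))), -34092), Rational(1, 2)) = Pow(Add(Mul(-84, Add(Pow(Mul(5, -1), 2), Add(Add(-19, 12), 32))), -34092), Rational(1, 2)) = Pow(Add(Mul(-84, Add(Pow(-5, 2), Add(-7, 32))), -34092), Rational(1, 2)) = Pow(Add(Mul(-84, Add(25, 25)), -34092), Rational(1, 2)) = Pow(Add(Mul(-84, 50), -34092), Rational(1, 2)) = Pow(Add(-4200, -34092), Rational(1, 2)) = Pow(-38292, Rational(1, 2)) = Mul(2, I, Pow(9573, Rational(1, 2)))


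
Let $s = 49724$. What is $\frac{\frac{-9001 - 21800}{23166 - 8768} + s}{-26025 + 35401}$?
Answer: $\frac{715895351}{134995648} \approx 5.3031$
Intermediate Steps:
$\frac{\frac{-9001 - 21800}{23166 - 8768} + s}{-26025 + 35401} = \frac{\frac{-9001 - 21800}{23166 - 8768} + 49724}{-26025 + 35401} = \frac{- \frac{30801}{14398} + 49724}{9376} = \left(\left(-30801\right) \frac{1}{14398} + 49724\right) \frac{1}{9376} = \left(- \frac{30801}{14398} + 49724\right) \frac{1}{9376} = \frac{715895351}{14398} \cdot \frac{1}{9376} = \frac{715895351}{134995648}$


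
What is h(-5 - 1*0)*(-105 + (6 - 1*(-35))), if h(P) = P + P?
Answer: 640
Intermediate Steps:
h(P) = 2*P
h(-5 - 1*0)*(-105 + (6 - 1*(-35))) = (2*(-5 - 1*0))*(-105 + (6 - 1*(-35))) = (2*(-5 + 0))*(-105 + (6 + 35)) = (2*(-5))*(-105 + 41) = -10*(-64) = 640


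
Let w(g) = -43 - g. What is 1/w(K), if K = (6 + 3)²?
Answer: -1/124 ≈ -0.0080645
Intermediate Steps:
K = 81 (K = 9² = 81)
1/w(K) = 1/(-43 - 1*81) = 1/(-43 - 81) = 1/(-124) = -1/124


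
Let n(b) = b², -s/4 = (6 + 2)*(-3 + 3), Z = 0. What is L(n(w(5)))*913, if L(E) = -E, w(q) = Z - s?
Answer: 0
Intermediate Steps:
s = 0 (s = -4*(6 + 2)*(-3 + 3) = -32*0 = -4*0 = 0)
w(q) = 0 (w(q) = 0 - 1*0 = 0 + 0 = 0)
L(n(w(5)))*913 = -1*0²*913 = -1*0*913 = 0*913 = 0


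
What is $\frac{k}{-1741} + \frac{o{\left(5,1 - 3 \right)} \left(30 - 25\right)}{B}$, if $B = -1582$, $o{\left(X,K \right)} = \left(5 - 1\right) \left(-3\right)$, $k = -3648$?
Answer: $\frac{2937798}{1377131} \approx 2.1333$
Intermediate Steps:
$o{\left(X,K \right)} = -12$ ($o{\left(X,K \right)} = \left(5 - 1\right) \left(-3\right) = 4 \left(-3\right) = -12$)
$\frac{k}{-1741} + \frac{o{\left(5,1 - 3 \right)} \left(30 - 25\right)}{B} = - \frac{3648}{-1741} + \frac{\left(-12\right) \left(30 - 25\right)}{-1582} = \left(-3648\right) \left(- \frac{1}{1741}\right) + \left(-12\right) 5 \left(- \frac{1}{1582}\right) = \frac{3648}{1741} - - \frac{30}{791} = \frac{3648}{1741} + \frac{30}{791} = \frac{2937798}{1377131}$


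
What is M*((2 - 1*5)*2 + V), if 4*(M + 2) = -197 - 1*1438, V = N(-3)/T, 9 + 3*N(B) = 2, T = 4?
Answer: 129797/48 ≈ 2704.1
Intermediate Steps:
N(B) = -7/3 (N(B) = -3 + (⅓)*2 = -3 + ⅔ = -7/3)
V = -7/12 (V = -7/3/4 = -7/3*¼ = -7/12 ≈ -0.58333)
M = -1643/4 (M = -2 + (-197 - 1*1438)/4 = -2 + (-197 - 1438)/4 = -2 + (¼)*(-1635) = -2 - 1635/4 = -1643/4 ≈ -410.75)
M*((2 - 1*5)*2 + V) = -1643*((2 - 1*5)*2 - 7/12)/4 = -1643*((2 - 5)*2 - 7/12)/4 = -1643*(-3*2 - 7/12)/4 = -1643*(-6 - 7/12)/4 = -1643/4*(-79/12) = 129797/48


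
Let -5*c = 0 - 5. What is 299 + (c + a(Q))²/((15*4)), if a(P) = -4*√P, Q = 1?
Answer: 5983/20 ≈ 299.15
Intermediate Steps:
c = 1 (c = -(0 - 5)/5 = -⅕*(-5) = 1)
299 + (c + a(Q))²/((15*4)) = 299 + (1 - 4*√1)²/((15*4)) = 299 + (1 - 4*1)²/60 = 299 + (1 - 4)²/60 = 299 + (1/60)*(-3)² = 299 + (1/60)*9 = 299 + 3/20 = 5983/20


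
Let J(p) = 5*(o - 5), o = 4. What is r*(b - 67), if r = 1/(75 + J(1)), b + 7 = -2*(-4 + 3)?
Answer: -36/35 ≈ -1.0286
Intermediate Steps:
b = -5 (b = -7 - 2*(-4 + 3) = -7 - 2*(-1) = -7 + 2 = -5)
J(p) = -5 (J(p) = 5*(4 - 5) = 5*(-1) = -5)
r = 1/70 (r = 1/(75 - 5) = 1/70 ≈ 0.014286)
r*(b - 67) = (-5 - 67)/70 = (1/70)*(-72) = -36/35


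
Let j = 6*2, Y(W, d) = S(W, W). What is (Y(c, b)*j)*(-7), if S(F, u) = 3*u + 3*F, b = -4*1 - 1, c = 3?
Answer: -1512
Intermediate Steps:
b = -5 (b = -4 - 1 = -5)
S(F, u) = 3*F + 3*u
Y(W, d) = 6*W (Y(W, d) = 3*W + 3*W = 6*W)
j = 12
(Y(c, b)*j)*(-7) = ((6*3)*12)*(-7) = (18*12)*(-7) = 216*(-7) = -1512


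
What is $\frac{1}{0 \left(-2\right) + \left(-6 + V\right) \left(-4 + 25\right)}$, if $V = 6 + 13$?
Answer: $\frac{1}{273} \approx 0.003663$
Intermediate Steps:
$V = 19$
$\frac{1}{0 \left(-2\right) + \left(-6 + V\right) \left(-4 + 25\right)} = \frac{1}{0 \left(-2\right) + \left(-6 + 19\right) \left(-4 + 25\right)} = \frac{1}{0 + 13 \cdot 21} = \frac{1}{0 + 273} = \frac{1}{273}$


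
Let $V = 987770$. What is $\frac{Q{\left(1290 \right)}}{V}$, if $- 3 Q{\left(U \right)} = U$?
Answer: $- \frac{43}{98777} \approx -0.00043532$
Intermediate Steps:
$Q{\left(U \right)} = - \frac{U}{3}$
$\frac{Q{\left(1290 \right)}}{V} = \frac{\left(- \frac{1}{3}\right) 1290}{987770} = \left(-430\right) \frac{1}{987770} = - \frac{43}{98777}$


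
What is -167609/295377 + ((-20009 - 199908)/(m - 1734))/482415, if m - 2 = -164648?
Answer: -4484312876655197/7902733625934300 ≈ -0.56744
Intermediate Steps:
m = -164646 (m = 2 - 164648 = -164646)
-167609/295377 + ((-20009 - 199908)/(m - 1734))/482415 = -167609/295377 + ((-20009 - 199908)/(-164646 - 1734))/482415 = -167609*1/295377 - 219917/(-166380)*(1/482415) = -167609/295377 - 219917*(-1/166380)*(1/482415) = -167609/295377 + (219917/166380)*(1/482415) = -167609/295377 + 219917/80264207700 = -4484312876655197/7902733625934300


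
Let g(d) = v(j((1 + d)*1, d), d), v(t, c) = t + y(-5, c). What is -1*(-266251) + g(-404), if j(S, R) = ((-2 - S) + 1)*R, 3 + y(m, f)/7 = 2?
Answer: 103836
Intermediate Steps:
y(m, f) = -7 (y(m, f) = -21 + 7*2 = -21 + 14 = -7)
j(S, R) = R*(-1 - S) (j(S, R) = (-1 - S)*R = R*(-1 - S))
v(t, c) = -7 + t (v(t, c) = t - 7 = -7 + t)
g(d) = -7 - d*(2 + d) (g(d) = -7 - d*(1 + (1 + d)*1) = -7 - d*(1 + (1 + d)) = -7 - d*(2 + d))
-1*(-266251) + g(-404) = -1*(-266251) + (-7 - 1*(-404)*(2 - 404)) = 266251 + (-7 - 1*(-404)*(-402)) = 266251 + (-7 - 162408) = 266251 - 162415 = 103836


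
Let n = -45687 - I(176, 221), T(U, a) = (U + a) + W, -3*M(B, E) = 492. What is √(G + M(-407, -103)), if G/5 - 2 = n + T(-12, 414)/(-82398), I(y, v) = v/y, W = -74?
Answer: I*√751183424389935339/1812756 ≈ 478.12*I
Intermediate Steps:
M(B, E) = -164 (M(B, E) = -⅓*492 = -164)
T(U, a) = -74 + U + a (T(U, a) = (U + a) - 74 = -74 + U + a)
n = -8041133/176 (n = -45687 - 221/176 = -8041133/176 ≈ -45688.)
G = -1656360826415/7251024 (G = 10 + 5*(-8041133/176 + (-74 - 12 + 414)/(-82398)) = 10 + 5*(-8041133/176 + 328*(-1/82398)) = 10 + 5*(-8041133/176 - 164/41199) = 10 + 5*(-331286667331/7251024) = 10 - 1656433336655/7251024 = -1656360826415/7251024 ≈ -2.2843e+5)
√(G + M(-407, -103)) = √(-1656360826415/7251024 - 164) = √(-1657549994351/7251024) = I*√751183424389935339/1812756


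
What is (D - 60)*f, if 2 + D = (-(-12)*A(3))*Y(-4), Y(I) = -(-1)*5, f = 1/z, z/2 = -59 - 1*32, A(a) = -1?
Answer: 61/91 ≈ 0.67033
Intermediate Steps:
z = -182 (z = 2*(-59 - 1*32) = 2*(-59 - 32) = 2*(-91) = -182)
f = -1/182 (f = 1/(-182) = -1/182 ≈ -0.0054945)
Y(I) = 5 (Y(I) = -1*(-5) = 5)
D = -62 (D = -2 - (-12)*(-1)*5 = -2 - 4*3*5 = -2 - 12*5 = -2 - 60 = -62)
(D - 60)*f = (-62 - 60)*(-1/182) = -122*(-1/182) = 61/91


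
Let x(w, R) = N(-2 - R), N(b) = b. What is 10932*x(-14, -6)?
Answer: 43728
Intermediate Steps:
x(w, R) = -2 - R
10932*x(-14, -6) = 10932*(-2 - 1*(-6)) = 10932*(-2 + 6) = 10932*4 = 43728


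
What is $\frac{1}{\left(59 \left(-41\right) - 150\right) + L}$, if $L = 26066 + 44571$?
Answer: $\frac{1}{68068} \approx 1.4691 \cdot 10^{-5}$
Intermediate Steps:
$L = 70637$
$\frac{1}{\left(59 \left(-41\right) - 150\right) + L} = \frac{1}{\left(59 \left(-41\right) - 150\right) + 70637} = \frac{1}{\left(-2419 - 150\right) + 70637} = \frac{1}{-2569 + 70637} = \frac{1}{68068}$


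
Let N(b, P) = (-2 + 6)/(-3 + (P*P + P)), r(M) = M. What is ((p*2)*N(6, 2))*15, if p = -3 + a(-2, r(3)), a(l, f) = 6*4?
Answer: 840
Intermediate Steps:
a(l, f) = 24
N(b, P) = 4/(-3 + P + P²) (N(b, P) = 4/(-3 + (P² + P)) = 4/(-3 + (P + P²)) = 4/(-3 + P + P²))
p = 21 (p = -3 + 24 = 21)
((p*2)*N(6, 2))*15 = ((21*2)*(4/(-3 + 2 + 2²)))*15 = (42*(4/(-3 + 2 + 4)))*15 = (42*(4/3))*15 = 56*15 = 840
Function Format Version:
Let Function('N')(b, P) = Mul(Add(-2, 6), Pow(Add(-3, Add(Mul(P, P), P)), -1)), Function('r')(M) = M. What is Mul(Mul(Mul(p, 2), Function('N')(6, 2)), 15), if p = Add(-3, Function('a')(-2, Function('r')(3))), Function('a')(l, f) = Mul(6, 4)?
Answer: 840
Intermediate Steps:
Function('a')(l, f) = 24
Function('N')(b, P) = Mul(4, Pow(Add(-3, P, Pow(P, 2)), -1)) (Function('N')(b, P) = Mul(4, Pow(Add(-3, Add(Pow(P, 2), P)), -1)) = Mul(4, Pow(Add(-3, Add(P, Pow(P, 2))), -1)) = Mul(4, Pow(Add(-3, P, Pow(P, 2)), -1)))
p = 21 (p = Add(-3, 24) = 21)
Mul(Mul(Mul(p, 2), Function('N')(6, 2)), 15) = Mul(Mul(Mul(21, 2), Mul(4, Pow(Add(-3, 2, Pow(2, 2)), -1))), 15) = Mul(Mul(42, Mul(4, Pow(Add(-3, 2, 4), -1))), 15) = Mul(Mul(42, Mul(4, Pow(3, -1))), 15) = Mul(Mul(42, Mul(4, Rational(1, 3))), 15) = Mul(Mul(42, Rational(4, 3)), 15) = Mul(56, 15) = 840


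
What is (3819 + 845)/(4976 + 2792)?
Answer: 583/971 ≈ 0.60041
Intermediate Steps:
(3819 + 845)/(4976 + 2792) = 4664/7768 = 4664*(1/7768) = 583/971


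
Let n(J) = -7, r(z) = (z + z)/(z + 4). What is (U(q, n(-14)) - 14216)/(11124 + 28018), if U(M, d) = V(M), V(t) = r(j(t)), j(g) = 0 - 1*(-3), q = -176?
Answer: -49753/136997 ≈ -0.36317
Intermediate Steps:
j(g) = 3 (j(g) = 0 + 3 = 3)
r(z) = 2*z/(4 + z) (r(z) = (2*z)/(4 + z) = 2*z/(4 + z))
V(t) = 6/7 (V(t) = 2*3/(4 + 3) = 2*3/7 = 2*3*(⅐) = 6/7)
U(M, d) = 6/7
(U(q, n(-14)) - 14216)/(11124 + 28018) = (6/7 - 14216)/(11124 + 28018) = -99506/7/39142 = -99506/7*1/39142 = -49753/136997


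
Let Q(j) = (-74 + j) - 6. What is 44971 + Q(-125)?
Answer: 44766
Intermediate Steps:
Q(j) = -80 + j
44971 + Q(-125) = 44971 + (-80 - 125) = 44971 - 205 = 44766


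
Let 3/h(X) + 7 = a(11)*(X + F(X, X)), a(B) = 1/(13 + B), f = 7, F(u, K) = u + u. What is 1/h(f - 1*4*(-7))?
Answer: -7/8 ≈ -0.87500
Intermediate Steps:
F(u, K) = 2*u
h(X) = 3/(-7 + X/8) (h(X) = 3/(-7 + (X + 2*X)/(13 + 11)) = 3/(-7 + (3*X)/24) = 3/(-7 + X/8))
1/h(f - 1*4*(-7)) = 1/(24/(-56 + (7 - 1*4*(-7)))) = 1/(24/(-56 + (7 - 4*(-7)))) = 1/(24/(-56 + (7 + 28))) = 1/(24/(-56 + 35)) = 1/(24/(-21)) = 1/(24*(-1/21)) = 1/(-8/7) = -7/8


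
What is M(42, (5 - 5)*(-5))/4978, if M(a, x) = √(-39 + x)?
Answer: I*√39/4978 ≈ 0.0012545*I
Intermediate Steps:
M(42, (5 - 5)*(-5))/4978 = √(-39 + (5 - 5)*(-5))/4978 = √(-39 + 0*(-5))*(1/4978) = √(-39 + 0)*(1/4978) = √(-39)*(1/4978) = (I*√39)*(1/4978) = I*√39/4978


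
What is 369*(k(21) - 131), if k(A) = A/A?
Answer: -47970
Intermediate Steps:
k(A) = 1
369*(k(21) - 131) = 369*(1 - 131) = 369*(-130) = -47970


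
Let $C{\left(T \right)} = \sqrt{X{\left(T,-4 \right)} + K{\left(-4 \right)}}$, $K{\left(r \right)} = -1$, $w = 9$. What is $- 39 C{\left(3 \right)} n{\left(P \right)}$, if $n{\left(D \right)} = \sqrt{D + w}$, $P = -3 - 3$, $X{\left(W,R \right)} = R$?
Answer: $- 39 i \sqrt{15} \approx - 151.05 i$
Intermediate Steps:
$C{\left(T \right)} = i \sqrt{5}$ ($C{\left(T \right)} = \sqrt{-4 - 1} = \sqrt{-5} = i \sqrt{5}$)
$P = -6$ ($P = -3 - 3 = -6$)
$n{\left(D \right)} = \sqrt{9 + D}$ ($n{\left(D \right)} = \sqrt{D + 9} = \sqrt{9 + D}$)
$- 39 C{\left(3 \right)} n{\left(P \right)} = - 39 i \sqrt{5} \sqrt{9 - 6} = - 39 i \sqrt{5} \sqrt{3} = - 39 i \sqrt{15}$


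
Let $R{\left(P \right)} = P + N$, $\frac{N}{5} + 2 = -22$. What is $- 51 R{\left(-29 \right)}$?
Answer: $7599$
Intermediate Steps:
$N = -120$ ($N = -10 + 5 \left(-22\right) = -10 - 110 = -120$)
$R{\left(P \right)} = -120 + P$ ($R{\left(P \right)} = P - 120 = -120 + P$)
$- 51 R{\left(-29 \right)} = - 51 \left(-120 - 29\right) = \left(-51\right) \left(-149\right) = 7599$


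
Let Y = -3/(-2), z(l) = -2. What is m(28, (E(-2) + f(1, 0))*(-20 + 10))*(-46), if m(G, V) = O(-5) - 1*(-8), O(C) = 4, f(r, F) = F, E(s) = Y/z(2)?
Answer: -552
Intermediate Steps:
Y = 3/2 (Y = -3*(-1/2) = 3/2 ≈ 1.5000)
E(s) = -3/4 (E(s) = (3/2)/(-2) = (3/2)*(-1/2) = -3/4)
m(G, V) = 12 (m(G, V) = 4 - 1*(-8) = 4 + 8 = 12)
m(28, (E(-2) + f(1, 0))*(-20 + 10))*(-46) = 12*(-46) = -552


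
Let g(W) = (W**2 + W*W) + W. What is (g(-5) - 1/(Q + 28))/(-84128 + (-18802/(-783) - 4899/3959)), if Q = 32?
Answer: -2788874001/5214350672300 ≈ -0.00053485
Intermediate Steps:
g(W) = W + 2*W**2 (g(W) = (W**2 + W**2) + W = 2*W**2 + W = W + 2*W**2)
(g(-5) - 1/(Q + 28))/(-84128 + (-18802/(-783) - 4899/3959)) = (-5*(1 + 2*(-5)) - 1/(32 + 28))/(-84128 + (-18802/(-783) - 4899/3959)) = (-5*(1 - 10) - 1/60)/(-84128 + (-18802*(-1/783) - 4899*1/3959)) = (-5*(-9) - 1*1/60)/(-84128 + (18802/783 - 4899/3959)) = (45 - 1/60)/(-84128 + 70601201/3099897) = (2699/60)/(-260717533615/3099897) = -3099897/260717533615*2699/60 = -2788874001/5214350672300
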